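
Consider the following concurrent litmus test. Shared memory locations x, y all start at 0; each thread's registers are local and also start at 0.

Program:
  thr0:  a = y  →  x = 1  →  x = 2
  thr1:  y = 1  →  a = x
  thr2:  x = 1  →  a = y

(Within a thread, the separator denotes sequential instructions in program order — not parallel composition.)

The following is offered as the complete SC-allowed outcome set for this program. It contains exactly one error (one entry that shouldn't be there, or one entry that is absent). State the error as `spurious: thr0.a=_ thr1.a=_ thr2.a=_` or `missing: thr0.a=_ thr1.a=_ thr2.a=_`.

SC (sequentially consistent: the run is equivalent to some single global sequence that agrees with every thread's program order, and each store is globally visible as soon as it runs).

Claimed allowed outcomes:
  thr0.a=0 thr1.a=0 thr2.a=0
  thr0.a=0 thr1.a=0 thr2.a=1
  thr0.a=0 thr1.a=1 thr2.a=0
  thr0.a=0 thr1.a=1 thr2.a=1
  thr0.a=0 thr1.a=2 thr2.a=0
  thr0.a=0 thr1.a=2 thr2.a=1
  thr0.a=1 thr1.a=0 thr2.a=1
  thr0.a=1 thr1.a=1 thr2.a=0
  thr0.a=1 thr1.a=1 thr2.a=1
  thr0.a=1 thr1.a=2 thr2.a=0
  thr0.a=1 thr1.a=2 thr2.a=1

outcome vector order: (thr0.a,thr1.a,thr2.a)
SC (10): (0,0,1); (0,1,0); (0,1,1); (0,2,0); (0,2,1); (1,0,1); (1,1,0); (1,1,1); (1,2,0); (1,2,1)
claimed∖SC = {(0,0,0)}

spurious: thr0.a=0 thr1.a=0 thr2.a=0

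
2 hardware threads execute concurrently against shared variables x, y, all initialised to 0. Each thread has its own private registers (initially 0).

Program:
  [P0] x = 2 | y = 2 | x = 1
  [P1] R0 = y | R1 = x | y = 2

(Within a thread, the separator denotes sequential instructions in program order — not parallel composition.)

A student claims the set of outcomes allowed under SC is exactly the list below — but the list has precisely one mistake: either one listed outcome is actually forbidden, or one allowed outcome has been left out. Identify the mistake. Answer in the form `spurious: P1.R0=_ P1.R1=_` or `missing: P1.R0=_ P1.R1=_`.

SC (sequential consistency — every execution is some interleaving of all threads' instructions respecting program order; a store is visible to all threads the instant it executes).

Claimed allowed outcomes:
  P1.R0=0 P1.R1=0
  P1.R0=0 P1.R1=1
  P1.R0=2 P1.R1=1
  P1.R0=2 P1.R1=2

outcome vector order: (P1.R0,P1.R1)
SC: 5 outcomes — {<0 0>, <0 1>, <0 2>, <2 1>, <2 2>}
SC∖claimed = {<0 2>}

missing: P1.R0=0 P1.R1=2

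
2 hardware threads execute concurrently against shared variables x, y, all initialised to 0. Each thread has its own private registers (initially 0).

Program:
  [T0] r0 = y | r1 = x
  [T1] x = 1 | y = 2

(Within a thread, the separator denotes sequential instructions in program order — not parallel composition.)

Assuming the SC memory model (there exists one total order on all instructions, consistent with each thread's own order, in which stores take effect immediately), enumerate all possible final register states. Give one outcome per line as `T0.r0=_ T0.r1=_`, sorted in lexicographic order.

outcome vector order: (T0.r0,T0.r1)
|SC outcomes| = 3

T0.r0=0 T0.r1=0
T0.r0=0 T0.r1=1
T0.r0=2 T0.r1=1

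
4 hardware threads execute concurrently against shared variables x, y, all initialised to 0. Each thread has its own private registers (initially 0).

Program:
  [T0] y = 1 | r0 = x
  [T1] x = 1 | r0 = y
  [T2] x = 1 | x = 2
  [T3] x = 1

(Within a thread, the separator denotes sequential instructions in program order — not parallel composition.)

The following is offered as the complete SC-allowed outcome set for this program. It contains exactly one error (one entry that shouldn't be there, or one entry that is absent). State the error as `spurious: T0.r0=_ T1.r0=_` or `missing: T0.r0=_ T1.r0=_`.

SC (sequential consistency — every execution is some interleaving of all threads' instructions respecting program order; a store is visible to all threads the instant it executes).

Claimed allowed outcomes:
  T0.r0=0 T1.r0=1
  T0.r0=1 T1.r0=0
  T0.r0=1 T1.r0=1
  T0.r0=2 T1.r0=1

missing: T0.r0=2 T1.r0=0

outcome vector order: (T0.r0,T1.r0)
under SC → 01 10 11 20 21
SC∖claimed = {20}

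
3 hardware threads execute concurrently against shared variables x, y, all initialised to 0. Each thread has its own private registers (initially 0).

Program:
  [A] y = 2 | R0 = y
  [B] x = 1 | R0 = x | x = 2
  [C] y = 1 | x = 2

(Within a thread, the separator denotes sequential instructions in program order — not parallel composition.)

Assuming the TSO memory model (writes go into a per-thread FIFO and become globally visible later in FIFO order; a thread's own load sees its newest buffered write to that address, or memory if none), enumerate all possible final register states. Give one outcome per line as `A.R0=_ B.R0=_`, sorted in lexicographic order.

outcome vector order: (A.R0,B.R0)
|TSO outcomes| = 4

A.R0=1 B.R0=1
A.R0=1 B.R0=2
A.R0=2 B.R0=1
A.R0=2 B.R0=2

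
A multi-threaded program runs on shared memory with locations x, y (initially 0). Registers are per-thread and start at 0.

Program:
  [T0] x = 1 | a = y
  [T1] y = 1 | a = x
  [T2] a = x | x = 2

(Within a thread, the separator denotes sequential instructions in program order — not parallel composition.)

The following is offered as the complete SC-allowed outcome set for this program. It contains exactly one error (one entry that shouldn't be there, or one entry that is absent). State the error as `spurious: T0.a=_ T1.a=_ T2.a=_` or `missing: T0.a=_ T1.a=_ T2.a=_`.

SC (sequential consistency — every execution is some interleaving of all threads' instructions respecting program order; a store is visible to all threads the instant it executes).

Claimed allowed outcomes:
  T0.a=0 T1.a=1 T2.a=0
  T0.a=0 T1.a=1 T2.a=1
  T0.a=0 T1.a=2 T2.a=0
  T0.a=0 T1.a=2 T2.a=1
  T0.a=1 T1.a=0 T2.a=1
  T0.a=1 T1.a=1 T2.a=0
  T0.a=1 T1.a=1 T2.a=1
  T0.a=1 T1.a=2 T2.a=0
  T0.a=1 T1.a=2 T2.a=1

missing: T0.a=1 T1.a=0 T2.a=0

outcome vector order: (T0.a,T1.a,T2.a)
SC: 10 outcomes — {<0 1 0>; <0 1 1>; <0 2 0>; <0 2 1>; <1 0 0>; <1 0 1>; <1 1 0>; <1 1 1>; <1 2 0>; <1 2 1>}
SC∖claimed = {<1 0 0>}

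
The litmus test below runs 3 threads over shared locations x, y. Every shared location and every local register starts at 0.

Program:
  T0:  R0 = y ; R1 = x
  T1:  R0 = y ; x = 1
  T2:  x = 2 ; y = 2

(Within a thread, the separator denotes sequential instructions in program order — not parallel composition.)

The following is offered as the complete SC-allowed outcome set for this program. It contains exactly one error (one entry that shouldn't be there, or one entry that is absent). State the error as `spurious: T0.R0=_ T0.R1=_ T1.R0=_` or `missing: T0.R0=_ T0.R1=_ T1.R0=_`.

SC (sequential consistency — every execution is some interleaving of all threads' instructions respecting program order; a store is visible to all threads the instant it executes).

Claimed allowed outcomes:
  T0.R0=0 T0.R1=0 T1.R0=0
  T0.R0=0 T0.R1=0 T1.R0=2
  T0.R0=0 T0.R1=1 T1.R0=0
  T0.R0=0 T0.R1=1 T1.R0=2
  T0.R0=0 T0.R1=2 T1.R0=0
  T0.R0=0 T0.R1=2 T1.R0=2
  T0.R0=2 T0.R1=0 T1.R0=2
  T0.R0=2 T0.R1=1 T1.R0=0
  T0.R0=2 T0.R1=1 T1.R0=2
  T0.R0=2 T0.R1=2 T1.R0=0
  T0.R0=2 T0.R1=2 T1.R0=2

spurious: T0.R0=2 T0.R1=0 T1.R0=2

outcome vector order: (T0.R0,T0.R1,T1.R0)
under SC → 000 002 010 012 020 022 210 212 220 222
claimed∖SC = {202}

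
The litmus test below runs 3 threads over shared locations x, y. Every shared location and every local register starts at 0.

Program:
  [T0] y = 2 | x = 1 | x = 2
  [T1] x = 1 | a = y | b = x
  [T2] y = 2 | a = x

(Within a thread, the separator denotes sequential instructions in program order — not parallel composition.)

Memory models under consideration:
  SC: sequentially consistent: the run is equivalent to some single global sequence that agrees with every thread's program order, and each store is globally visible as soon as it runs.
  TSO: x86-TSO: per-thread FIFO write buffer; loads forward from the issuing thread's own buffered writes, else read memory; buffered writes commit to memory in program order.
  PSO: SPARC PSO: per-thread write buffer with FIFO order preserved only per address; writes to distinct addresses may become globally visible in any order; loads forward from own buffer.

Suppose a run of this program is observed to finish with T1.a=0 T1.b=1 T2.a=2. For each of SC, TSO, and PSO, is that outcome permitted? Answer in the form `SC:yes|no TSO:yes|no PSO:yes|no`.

SC:yes TSO:yes PSO:yes

outcome vector order: (T1.a,T1.b,T2.a)
SC (10): 0/1/1; 0/1/2; 0/2/1; 0/2/2; 2/1/0; 2/1/1; 2/1/2; 2/2/0; 2/2/1; 2/2/2
TSO (12): 0/1/0; 0/1/1; 0/1/2; 0/2/0; 0/2/1; 0/2/2; 2/1/0; 2/1/1; 2/1/2; 2/2/0; 2/2/1; 2/2/2
PSO (12): 0/1/0; 0/1/1; 0/1/2; 0/2/0; 0/2/1; 0/2/2; 2/1/0; 2/1/1; 2/1/2; 2/2/0; 2/2/1; 2/2/2
target 0/1/2 ∈ {SC,TSO,PSO}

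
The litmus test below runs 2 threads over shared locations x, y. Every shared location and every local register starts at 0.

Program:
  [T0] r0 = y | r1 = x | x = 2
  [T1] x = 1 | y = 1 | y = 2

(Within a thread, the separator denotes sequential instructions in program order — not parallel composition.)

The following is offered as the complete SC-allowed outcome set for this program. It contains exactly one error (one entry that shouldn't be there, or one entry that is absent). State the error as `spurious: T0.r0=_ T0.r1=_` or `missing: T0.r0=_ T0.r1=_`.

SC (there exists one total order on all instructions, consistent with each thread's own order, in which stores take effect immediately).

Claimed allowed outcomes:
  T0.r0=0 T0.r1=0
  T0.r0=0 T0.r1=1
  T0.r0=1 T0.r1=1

missing: T0.r0=2 T0.r1=1

outcome vector order: (T0.r0,T0.r1)
SC: 4 outcomes — {(0,0) (0,1) (1,1) (2,1)}
SC∖claimed = {(2,1)}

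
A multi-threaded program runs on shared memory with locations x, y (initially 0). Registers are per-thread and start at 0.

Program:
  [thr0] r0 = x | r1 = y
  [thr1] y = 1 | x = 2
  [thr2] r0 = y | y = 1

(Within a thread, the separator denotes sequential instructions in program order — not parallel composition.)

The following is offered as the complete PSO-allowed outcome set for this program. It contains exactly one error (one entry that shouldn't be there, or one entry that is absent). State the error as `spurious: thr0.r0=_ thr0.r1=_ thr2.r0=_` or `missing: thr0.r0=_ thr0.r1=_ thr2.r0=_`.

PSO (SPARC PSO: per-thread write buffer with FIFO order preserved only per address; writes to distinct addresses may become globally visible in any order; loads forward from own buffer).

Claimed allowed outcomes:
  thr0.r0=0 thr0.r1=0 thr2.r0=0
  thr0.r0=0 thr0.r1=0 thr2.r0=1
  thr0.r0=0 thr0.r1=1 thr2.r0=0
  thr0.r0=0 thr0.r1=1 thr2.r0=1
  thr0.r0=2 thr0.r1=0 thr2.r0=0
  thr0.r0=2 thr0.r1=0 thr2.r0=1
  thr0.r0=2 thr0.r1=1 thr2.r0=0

missing: thr0.r0=2 thr0.r1=1 thr2.r0=1

outcome vector order: (thr0.r0,thr0.r1,thr2.r0)
under PSO → (0,0,0); (0,0,1); (0,1,0); (0,1,1); (2,0,0); (2,0,1); (2,1,0); (2,1,1)
PSO∖claimed = {(2,1,1)}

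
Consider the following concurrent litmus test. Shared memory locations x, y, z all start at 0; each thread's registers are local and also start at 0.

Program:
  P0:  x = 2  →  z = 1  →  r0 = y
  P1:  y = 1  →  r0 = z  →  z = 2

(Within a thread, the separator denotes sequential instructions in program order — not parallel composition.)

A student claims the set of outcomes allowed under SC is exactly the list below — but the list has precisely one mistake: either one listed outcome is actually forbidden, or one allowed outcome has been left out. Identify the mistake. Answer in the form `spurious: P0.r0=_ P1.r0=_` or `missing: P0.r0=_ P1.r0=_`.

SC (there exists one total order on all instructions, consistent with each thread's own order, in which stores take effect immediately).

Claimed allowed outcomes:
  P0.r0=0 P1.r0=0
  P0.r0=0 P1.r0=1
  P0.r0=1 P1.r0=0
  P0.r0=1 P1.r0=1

outcome vector order: (P0.r0,P1.r0)
SC: 3 outcomes — {0/1 1/0 1/1}
claimed∖SC = {0/0}

spurious: P0.r0=0 P1.r0=0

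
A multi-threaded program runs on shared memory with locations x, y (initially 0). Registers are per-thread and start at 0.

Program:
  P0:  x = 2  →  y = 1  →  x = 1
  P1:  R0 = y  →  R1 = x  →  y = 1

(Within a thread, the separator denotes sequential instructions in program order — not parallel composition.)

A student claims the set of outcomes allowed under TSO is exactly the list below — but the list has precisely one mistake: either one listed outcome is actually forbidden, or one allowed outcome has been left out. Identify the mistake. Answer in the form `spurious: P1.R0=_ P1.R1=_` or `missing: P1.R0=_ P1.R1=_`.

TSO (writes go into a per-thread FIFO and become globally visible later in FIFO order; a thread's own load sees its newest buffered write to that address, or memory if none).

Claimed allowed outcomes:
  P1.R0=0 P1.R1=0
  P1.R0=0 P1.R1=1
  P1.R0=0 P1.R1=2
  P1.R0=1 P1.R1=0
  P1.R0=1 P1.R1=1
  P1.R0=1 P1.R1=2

outcome vector order: (P1.R0,P1.R1)
[TSO] allowed = {(0,0); (0,1); (0,2); (1,1); (1,2)}
claimed∖TSO = {(1,0)}

spurious: P1.R0=1 P1.R1=0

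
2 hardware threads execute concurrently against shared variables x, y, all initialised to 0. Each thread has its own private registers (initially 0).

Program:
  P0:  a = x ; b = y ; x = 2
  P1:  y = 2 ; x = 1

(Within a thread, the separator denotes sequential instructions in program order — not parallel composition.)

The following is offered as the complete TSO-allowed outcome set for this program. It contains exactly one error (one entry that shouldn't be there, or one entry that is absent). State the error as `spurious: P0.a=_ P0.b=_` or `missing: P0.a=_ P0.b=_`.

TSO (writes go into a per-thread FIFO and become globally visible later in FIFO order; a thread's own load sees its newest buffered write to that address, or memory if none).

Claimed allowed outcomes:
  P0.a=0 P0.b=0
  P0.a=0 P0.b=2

outcome vector order: (P0.a,P0.b)
TSO: 3 outcomes — {00; 02; 12}
TSO∖claimed = {12}

missing: P0.a=1 P0.b=2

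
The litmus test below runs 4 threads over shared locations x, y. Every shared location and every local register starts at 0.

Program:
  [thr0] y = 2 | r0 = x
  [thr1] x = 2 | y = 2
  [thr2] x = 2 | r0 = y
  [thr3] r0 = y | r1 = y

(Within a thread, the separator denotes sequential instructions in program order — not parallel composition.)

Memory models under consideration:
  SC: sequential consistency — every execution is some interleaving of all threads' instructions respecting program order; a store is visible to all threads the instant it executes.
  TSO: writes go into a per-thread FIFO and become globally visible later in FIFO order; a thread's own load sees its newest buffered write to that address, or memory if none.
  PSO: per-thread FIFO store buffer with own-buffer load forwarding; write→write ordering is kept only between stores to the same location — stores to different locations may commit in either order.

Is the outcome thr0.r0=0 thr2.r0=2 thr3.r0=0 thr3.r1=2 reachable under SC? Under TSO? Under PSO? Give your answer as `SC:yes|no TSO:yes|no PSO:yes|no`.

SC:yes TSO:yes PSO:yes

outcome vector order: (thr0.r0,thr2.r0,thr3.r0,thr3.r1)
SC (9): <0 2 0 0> <0 2 0 2> <0 2 2 2> <2 0 0 0> <2 0 0 2> <2 0 2 2> <2 2 0 0> <2 2 0 2> <2 2 2 2>
TSO (12): <0 0 0 0> <0 0 0 2> <0 0 2 2> <0 2 0 0> <0 2 0 2> <0 2 2 2> <2 0 0 0> <2 0 0 2> <2 0 2 2> <2 2 0 0> <2 2 0 2> <2 2 2 2>
PSO (12): <0 0 0 0> <0 0 0 2> <0 0 2 2> <0 2 0 0> <0 2 0 2> <0 2 2 2> <2 0 0 0> <2 0 0 2> <2 0 2 2> <2 2 0 0> <2 2 0 2> <2 2 2 2>
target <0 2 0 2> ∈ {SC,TSO,PSO}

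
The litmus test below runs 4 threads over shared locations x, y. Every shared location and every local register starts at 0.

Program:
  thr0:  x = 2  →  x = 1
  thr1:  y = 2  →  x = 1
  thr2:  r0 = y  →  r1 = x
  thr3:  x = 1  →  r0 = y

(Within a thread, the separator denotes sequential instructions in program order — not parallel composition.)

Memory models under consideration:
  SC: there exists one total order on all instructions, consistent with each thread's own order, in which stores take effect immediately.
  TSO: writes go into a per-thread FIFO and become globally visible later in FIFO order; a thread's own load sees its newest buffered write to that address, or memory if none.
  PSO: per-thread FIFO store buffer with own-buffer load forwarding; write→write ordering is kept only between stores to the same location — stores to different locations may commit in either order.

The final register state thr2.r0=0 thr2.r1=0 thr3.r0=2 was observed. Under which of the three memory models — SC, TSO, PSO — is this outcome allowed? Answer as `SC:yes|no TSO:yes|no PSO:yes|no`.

SC:yes TSO:yes PSO:yes

outcome vector order: (thr2.r0,thr2.r1,thr3.r0)
SC (11): 0/0/0, 0/0/2, 0/1/0, 0/1/2, 0/2/0, 0/2/2, 2/0/2, 2/1/0, 2/1/2, 2/2/0, 2/2/2
TSO (12): 0/0/0, 0/0/2, 0/1/0, 0/1/2, 0/2/0, 0/2/2, 2/0/0, 2/0/2, 2/1/0, 2/1/2, 2/2/0, 2/2/2
PSO (12): 0/0/0, 0/0/2, 0/1/0, 0/1/2, 0/2/0, 0/2/2, 2/0/0, 2/0/2, 2/1/0, 2/1/2, 2/2/0, 2/2/2
target 0/0/2 ∈ {SC,TSO,PSO}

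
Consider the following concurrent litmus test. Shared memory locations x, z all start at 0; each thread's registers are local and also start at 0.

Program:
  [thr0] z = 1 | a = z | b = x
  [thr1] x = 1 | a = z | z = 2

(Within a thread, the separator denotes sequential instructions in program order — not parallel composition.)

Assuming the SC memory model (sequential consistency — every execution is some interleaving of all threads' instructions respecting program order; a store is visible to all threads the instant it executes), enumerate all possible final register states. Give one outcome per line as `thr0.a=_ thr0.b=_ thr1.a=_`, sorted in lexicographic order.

thr0.a=1 thr0.b=0 thr1.a=1
thr0.a=1 thr0.b=1 thr1.a=0
thr0.a=1 thr0.b=1 thr1.a=1
thr0.a=2 thr0.b=1 thr1.a=0
thr0.a=2 thr0.b=1 thr1.a=1

outcome vector order: (thr0.a,thr0.b,thr1.a)
|SC outcomes| = 5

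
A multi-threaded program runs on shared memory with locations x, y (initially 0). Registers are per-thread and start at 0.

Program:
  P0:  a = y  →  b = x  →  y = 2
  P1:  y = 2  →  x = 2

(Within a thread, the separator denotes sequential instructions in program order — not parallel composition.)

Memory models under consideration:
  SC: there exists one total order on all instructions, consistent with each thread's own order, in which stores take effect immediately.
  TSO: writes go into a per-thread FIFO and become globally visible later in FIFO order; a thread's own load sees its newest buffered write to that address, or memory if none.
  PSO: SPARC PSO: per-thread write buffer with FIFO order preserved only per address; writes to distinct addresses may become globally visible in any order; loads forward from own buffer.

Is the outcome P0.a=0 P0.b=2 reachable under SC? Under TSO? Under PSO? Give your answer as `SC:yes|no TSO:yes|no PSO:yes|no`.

outcome vector order: (P0.a,P0.b)
SC: 4 outcomes — {0/0; 0/2; 2/0; 2/2}
TSO: 4 outcomes — {0/0; 0/2; 2/0; 2/2}
PSO: 4 outcomes — {0/0; 0/2; 2/0; 2/2}
target 0/2 ∈ {SC,TSO,PSO}

SC:yes TSO:yes PSO:yes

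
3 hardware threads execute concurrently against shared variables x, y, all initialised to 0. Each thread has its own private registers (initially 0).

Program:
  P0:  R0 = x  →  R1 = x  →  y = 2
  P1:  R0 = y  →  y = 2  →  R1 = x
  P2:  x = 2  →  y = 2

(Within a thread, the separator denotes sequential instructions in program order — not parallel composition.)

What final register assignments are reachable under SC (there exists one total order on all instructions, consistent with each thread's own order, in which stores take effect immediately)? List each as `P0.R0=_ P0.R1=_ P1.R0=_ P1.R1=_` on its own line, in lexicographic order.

P0.R0=0 P0.R1=0 P1.R0=0 P1.R1=0
P0.R0=0 P0.R1=0 P1.R0=0 P1.R1=2
P0.R0=0 P0.R1=0 P1.R0=2 P1.R1=0
P0.R0=0 P0.R1=0 P1.R0=2 P1.R1=2
P0.R0=0 P0.R1=2 P1.R0=0 P1.R1=0
P0.R0=0 P0.R1=2 P1.R0=0 P1.R1=2
P0.R0=0 P0.R1=2 P1.R0=2 P1.R1=2
P0.R0=2 P0.R1=2 P1.R0=0 P1.R1=0
P0.R0=2 P0.R1=2 P1.R0=0 P1.R1=2
P0.R0=2 P0.R1=2 P1.R0=2 P1.R1=2

outcome vector order: (P0.R0,P0.R1,P1.R0,P1.R1)
|SC outcomes| = 10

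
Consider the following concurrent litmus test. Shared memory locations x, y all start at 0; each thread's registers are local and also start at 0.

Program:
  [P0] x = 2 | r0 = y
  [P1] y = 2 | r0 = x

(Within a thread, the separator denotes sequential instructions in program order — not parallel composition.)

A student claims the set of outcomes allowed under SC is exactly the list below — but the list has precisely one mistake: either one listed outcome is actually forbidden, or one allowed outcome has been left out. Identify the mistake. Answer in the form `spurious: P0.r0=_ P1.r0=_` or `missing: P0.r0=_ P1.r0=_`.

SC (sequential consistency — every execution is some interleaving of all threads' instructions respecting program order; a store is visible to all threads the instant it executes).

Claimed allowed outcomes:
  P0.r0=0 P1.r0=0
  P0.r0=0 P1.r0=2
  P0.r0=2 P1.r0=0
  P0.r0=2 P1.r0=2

spurious: P0.r0=0 P1.r0=0

outcome vector order: (P0.r0,P1.r0)
SC: 3 outcomes — {(0,2); (2,0); (2,2)}
claimed∖SC = {(0,0)}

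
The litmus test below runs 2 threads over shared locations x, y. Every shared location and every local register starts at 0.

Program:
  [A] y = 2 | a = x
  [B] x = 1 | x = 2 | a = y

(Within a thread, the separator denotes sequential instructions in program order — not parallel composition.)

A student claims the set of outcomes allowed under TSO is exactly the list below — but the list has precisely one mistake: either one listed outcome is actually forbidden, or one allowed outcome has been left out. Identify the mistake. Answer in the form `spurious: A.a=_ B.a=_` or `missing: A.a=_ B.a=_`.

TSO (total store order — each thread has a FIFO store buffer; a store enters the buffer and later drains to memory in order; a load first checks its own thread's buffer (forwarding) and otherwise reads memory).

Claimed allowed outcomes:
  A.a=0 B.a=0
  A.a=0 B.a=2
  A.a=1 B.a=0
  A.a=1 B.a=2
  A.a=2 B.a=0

missing: A.a=2 B.a=2

outcome vector order: (A.a,B.a)
[TSO] allowed = {(0,0); (0,2); (1,0); (1,2); (2,0); (2,2)}
TSO∖claimed = {(2,2)}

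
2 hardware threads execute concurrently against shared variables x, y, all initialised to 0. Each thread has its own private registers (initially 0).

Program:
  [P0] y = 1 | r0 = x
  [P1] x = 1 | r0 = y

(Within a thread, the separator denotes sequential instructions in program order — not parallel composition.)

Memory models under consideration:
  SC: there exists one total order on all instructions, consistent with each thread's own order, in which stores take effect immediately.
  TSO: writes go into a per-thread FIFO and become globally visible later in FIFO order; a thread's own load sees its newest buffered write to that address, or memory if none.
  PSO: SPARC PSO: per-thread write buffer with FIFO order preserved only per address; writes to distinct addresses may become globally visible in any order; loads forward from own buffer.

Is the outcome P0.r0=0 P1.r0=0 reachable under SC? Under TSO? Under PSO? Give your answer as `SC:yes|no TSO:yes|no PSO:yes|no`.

SC:no TSO:yes PSO:yes

outcome vector order: (P0.r0,P1.r0)
under SC → (0,1); (1,0); (1,1)
under TSO → (0,0); (0,1); (1,0); (1,1)
under PSO → (0,0); (0,1); (1,0); (1,1)
target (0,0) ∈ {TSO,PSO}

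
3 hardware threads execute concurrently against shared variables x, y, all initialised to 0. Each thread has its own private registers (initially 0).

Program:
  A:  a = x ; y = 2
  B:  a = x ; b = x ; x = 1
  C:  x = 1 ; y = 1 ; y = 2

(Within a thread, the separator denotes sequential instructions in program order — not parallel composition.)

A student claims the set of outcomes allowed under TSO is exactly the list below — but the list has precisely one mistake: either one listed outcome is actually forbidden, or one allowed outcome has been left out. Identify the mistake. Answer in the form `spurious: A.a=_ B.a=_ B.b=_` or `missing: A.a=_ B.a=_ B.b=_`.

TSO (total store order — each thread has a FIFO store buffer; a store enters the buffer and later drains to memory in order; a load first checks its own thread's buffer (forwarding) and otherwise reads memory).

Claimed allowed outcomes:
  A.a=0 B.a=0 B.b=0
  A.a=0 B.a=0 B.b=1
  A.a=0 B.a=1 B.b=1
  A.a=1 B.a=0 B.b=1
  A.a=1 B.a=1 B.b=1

outcome vector order: (A.a,B.a,B.b)
TSO: 6 outcomes — {(0,0,0), (0,0,1), (0,1,1), (1,0,0), (1,0,1), (1,1,1)}
TSO∖claimed = {(1,0,0)}

missing: A.a=1 B.a=0 B.b=0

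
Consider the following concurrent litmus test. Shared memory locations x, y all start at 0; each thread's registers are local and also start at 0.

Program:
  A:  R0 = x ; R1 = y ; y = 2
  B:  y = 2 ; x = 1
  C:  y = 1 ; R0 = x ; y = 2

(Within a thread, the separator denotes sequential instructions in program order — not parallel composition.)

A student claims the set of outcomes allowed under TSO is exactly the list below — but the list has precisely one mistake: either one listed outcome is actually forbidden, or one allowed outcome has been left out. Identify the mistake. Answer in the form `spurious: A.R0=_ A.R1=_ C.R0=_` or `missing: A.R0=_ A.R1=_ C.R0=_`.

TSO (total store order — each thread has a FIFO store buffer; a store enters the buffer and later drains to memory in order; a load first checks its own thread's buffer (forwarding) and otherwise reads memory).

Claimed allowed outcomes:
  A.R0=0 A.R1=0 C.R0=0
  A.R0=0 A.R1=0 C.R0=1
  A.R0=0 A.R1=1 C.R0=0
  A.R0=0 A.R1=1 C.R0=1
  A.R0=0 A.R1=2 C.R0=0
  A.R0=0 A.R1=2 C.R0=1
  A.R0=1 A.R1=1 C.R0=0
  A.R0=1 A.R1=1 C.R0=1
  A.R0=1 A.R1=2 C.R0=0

outcome vector order: (A.R0,A.R1,C.R0)
[TSO] allowed = {0/0/0, 0/0/1, 0/1/0, 0/1/1, 0/2/0, 0/2/1, 1/1/0, 1/1/1, 1/2/0, 1/2/1}
TSO∖claimed = {1/2/1}

missing: A.R0=1 A.R1=2 C.R0=1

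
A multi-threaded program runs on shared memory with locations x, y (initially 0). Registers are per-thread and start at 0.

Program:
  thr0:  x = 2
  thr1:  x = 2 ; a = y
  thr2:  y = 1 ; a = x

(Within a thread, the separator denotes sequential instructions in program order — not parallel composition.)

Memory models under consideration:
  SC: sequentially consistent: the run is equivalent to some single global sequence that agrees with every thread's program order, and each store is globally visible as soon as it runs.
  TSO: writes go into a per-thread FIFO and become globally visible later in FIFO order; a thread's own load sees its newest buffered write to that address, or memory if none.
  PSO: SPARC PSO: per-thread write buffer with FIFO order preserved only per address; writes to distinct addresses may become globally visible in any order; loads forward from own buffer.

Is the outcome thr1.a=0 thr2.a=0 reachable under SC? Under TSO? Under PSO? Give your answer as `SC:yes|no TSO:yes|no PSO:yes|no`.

SC:no TSO:yes PSO:yes

outcome vector order: (thr1.a,thr2.a)
[SC] allowed = {<0 2>, <1 0>, <1 2>}
[TSO] allowed = {<0 0>, <0 2>, <1 0>, <1 2>}
[PSO] allowed = {<0 0>, <0 2>, <1 0>, <1 2>}
target <0 0> ∈ {TSO,PSO}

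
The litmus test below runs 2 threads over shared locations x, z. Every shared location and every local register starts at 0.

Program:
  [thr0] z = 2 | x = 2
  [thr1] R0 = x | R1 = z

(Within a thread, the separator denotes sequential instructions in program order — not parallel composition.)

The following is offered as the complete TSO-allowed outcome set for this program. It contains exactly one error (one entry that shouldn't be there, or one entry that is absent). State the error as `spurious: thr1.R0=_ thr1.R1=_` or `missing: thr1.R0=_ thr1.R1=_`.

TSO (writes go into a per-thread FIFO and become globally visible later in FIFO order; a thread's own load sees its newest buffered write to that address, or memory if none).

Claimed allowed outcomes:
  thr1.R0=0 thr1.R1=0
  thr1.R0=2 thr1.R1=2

missing: thr1.R0=0 thr1.R1=2

outcome vector order: (thr1.R0,thr1.R1)
[TSO] allowed = {<0 0>; <0 2>; <2 2>}
TSO∖claimed = {<0 2>}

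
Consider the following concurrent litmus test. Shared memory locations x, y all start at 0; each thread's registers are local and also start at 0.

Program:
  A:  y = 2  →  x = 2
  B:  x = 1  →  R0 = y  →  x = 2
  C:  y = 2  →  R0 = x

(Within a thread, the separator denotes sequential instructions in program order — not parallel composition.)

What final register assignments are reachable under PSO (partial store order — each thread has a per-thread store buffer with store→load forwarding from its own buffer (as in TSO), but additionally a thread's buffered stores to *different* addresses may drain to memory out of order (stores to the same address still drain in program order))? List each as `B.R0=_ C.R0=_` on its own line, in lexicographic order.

B.R0=0 C.R0=0
B.R0=0 C.R0=1
B.R0=0 C.R0=2
B.R0=2 C.R0=0
B.R0=2 C.R0=1
B.R0=2 C.R0=2

outcome vector order: (B.R0,C.R0)
|PSO outcomes| = 6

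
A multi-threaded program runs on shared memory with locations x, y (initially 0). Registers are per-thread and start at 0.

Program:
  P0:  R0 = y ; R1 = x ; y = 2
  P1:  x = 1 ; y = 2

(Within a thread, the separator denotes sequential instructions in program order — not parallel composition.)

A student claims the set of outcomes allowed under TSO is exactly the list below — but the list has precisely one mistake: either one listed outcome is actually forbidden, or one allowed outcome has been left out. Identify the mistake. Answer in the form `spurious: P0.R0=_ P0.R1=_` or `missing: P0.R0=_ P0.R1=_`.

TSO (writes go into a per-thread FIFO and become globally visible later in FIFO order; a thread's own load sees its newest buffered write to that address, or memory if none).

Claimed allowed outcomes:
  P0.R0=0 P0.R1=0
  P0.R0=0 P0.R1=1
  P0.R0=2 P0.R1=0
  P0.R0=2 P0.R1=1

outcome vector order: (P0.R0,P0.R1)
TSO (3): (0,0); (0,1); (2,1)
claimed∖TSO = {(2,0)}

spurious: P0.R0=2 P0.R1=0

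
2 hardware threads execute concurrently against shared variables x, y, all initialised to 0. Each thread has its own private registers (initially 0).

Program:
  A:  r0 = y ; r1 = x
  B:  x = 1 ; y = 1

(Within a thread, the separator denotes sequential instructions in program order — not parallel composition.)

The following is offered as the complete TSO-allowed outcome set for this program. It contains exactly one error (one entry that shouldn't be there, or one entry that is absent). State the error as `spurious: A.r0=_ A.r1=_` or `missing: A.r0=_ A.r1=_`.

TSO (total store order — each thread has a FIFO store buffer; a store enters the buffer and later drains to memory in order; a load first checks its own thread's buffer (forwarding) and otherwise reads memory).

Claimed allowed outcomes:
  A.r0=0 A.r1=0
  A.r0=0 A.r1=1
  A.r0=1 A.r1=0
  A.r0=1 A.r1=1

outcome vector order: (A.r0,A.r1)
under TSO → 00, 01, 11
claimed∖TSO = {10}

spurious: A.r0=1 A.r1=0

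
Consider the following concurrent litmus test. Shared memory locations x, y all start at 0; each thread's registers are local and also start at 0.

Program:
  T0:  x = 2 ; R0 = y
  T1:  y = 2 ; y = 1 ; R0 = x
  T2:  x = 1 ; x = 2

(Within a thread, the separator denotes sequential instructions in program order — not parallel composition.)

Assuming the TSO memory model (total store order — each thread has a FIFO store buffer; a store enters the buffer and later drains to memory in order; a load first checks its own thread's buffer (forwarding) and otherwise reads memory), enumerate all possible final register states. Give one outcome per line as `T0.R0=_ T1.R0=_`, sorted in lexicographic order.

outcome vector order: (T0.R0,T1.R0)
|TSO outcomes| = 9

T0.R0=0 T1.R0=0
T0.R0=0 T1.R0=1
T0.R0=0 T1.R0=2
T0.R0=1 T1.R0=0
T0.R0=1 T1.R0=1
T0.R0=1 T1.R0=2
T0.R0=2 T1.R0=0
T0.R0=2 T1.R0=1
T0.R0=2 T1.R0=2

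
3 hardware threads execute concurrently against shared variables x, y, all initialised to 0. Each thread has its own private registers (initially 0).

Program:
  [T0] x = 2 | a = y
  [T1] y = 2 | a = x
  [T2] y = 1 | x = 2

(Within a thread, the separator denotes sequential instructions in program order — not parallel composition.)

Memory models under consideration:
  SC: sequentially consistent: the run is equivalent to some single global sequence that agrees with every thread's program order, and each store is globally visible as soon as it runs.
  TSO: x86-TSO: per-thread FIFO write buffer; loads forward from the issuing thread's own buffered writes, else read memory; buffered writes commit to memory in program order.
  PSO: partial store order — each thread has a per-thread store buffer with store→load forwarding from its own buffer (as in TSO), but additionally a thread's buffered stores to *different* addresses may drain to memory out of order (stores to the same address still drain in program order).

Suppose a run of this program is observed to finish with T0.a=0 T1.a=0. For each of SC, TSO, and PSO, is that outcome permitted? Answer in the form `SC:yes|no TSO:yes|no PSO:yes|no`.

outcome vector order: (T0.a,T1.a)
under SC → 0/2, 1/0, 1/2, 2/0, 2/2
under TSO → 0/0, 0/2, 1/0, 1/2, 2/0, 2/2
under PSO → 0/0, 0/2, 1/0, 1/2, 2/0, 2/2
target 0/0 ∈ {TSO,PSO}

SC:no TSO:yes PSO:yes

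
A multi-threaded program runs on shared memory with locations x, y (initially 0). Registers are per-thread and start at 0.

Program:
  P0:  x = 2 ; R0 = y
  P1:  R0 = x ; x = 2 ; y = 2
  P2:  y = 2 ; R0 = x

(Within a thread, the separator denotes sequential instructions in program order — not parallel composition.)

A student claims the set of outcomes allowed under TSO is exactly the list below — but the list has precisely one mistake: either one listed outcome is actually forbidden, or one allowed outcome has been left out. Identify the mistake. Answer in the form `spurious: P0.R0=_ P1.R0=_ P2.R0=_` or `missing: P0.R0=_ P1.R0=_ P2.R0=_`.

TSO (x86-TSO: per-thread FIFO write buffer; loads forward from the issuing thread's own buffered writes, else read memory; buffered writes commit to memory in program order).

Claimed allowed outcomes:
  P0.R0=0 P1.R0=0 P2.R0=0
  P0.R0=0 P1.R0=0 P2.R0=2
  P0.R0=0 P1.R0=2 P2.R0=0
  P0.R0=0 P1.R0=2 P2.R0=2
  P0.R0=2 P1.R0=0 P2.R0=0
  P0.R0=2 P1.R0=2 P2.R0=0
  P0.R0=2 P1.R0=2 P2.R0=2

outcome vector order: (P0.R0,P1.R0,P2.R0)
TSO (8): (0,0,0), (0,0,2), (0,2,0), (0,2,2), (2,0,0), (2,0,2), (2,2,0), (2,2,2)
TSO∖claimed = {(2,0,2)}

missing: P0.R0=2 P1.R0=0 P2.R0=2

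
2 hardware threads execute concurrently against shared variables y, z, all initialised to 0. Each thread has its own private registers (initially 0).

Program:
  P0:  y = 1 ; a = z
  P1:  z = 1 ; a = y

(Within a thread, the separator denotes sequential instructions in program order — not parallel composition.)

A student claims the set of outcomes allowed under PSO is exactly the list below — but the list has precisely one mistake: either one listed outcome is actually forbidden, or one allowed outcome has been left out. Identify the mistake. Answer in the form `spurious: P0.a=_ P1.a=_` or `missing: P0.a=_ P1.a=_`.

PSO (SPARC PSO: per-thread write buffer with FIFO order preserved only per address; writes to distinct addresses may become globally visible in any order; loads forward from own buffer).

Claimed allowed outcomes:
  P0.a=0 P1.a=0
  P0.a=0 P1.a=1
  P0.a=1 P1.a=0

outcome vector order: (P0.a,P1.a)
[PSO] allowed = {0/0, 0/1, 1/0, 1/1}
PSO∖claimed = {1/1}

missing: P0.a=1 P1.a=1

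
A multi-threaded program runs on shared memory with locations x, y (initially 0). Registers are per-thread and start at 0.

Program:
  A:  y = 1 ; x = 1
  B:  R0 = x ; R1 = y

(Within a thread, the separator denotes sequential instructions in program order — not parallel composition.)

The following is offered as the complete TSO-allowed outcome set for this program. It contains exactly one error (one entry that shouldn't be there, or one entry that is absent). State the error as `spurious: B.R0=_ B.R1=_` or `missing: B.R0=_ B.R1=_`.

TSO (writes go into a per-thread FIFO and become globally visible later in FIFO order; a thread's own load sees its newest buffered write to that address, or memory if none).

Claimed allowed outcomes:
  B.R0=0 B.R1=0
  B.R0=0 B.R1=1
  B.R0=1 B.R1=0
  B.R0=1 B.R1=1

outcome vector order: (B.R0,B.R1)
TSO: 3 outcomes — {0/0 0/1 1/1}
claimed∖TSO = {1/0}

spurious: B.R0=1 B.R1=0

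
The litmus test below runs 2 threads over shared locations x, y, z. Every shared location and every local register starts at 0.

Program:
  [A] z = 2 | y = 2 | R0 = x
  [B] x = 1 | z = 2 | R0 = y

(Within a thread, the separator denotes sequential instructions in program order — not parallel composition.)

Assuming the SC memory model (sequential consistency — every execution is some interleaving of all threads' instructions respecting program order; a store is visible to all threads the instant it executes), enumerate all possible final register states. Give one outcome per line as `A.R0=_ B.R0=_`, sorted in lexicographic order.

outcome vector order: (A.R0,B.R0)
|SC outcomes| = 3

A.R0=0 B.R0=2
A.R0=1 B.R0=0
A.R0=1 B.R0=2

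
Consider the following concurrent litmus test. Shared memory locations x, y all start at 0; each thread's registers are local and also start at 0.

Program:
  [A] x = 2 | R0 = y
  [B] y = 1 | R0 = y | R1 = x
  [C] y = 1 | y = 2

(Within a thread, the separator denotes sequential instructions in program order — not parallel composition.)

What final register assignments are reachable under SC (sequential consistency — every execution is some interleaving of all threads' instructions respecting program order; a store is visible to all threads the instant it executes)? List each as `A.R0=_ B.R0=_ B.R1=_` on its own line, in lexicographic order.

A.R0=0 B.R0=1 B.R1=2
A.R0=0 B.R0=2 B.R1=2
A.R0=1 B.R0=1 B.R1=0
A.R0=1 B.R0=1 B.R1=2
A.R0=1 B.R0=2 B.R1=2
A.R0=2 B.R0=1 B.R1=0
A.R0=2 B.R0=1 B.R1=2
A.R0=2 B.R0=2 B.R1=0
A.R0=2 B.R0=2 B.R1=2

outcome vector order: (A.R0,B.R0,B.R1)
|SC outcomes| = 9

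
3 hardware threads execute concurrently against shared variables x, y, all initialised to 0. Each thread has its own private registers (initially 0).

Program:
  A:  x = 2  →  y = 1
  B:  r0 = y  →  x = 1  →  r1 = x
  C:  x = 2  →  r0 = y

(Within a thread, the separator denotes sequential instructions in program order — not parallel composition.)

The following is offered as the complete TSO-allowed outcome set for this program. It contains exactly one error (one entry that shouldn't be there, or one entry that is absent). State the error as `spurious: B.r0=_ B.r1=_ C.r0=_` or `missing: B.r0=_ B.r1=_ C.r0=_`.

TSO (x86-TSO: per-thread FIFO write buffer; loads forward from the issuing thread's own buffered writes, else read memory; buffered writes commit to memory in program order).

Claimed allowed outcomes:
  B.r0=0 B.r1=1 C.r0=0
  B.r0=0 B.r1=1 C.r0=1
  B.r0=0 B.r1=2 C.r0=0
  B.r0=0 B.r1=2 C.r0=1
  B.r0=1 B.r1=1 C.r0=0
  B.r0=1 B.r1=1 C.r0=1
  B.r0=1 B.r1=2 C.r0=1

outcome vector order: (B.r0,B.r1,C.r0)
TSO (8): (0,1,0), (0,1,1), (0,2,0), (0,2,1), (1,1,0), (1,1,1), (1,2,0), (1,2,1)
TSO∖claimed = {(1,2,0)}

missing: B.r0=1 B.r1=2 C.r0=0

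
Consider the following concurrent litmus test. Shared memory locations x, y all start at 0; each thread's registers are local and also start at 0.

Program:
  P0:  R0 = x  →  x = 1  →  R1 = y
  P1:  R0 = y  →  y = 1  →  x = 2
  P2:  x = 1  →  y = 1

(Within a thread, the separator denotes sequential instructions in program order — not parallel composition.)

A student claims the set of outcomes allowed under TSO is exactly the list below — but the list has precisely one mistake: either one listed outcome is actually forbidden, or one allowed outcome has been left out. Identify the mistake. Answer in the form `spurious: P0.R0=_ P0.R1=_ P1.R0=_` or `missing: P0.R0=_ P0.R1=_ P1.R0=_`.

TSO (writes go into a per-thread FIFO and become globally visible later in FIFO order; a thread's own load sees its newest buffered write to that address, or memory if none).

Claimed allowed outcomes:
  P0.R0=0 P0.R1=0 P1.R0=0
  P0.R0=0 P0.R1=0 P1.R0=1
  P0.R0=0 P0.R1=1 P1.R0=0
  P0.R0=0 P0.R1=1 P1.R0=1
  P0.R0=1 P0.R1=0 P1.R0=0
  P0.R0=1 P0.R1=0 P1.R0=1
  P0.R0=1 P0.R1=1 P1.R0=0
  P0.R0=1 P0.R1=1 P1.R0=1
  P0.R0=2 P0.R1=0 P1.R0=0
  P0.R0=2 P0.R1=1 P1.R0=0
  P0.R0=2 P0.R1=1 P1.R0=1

spurious: P0.R0=2 P0.R1=0 P1.R0=0

outcome vector order: (P0.R0,P0.R1,P1.R0)
under TSO → 0/0/0 0/0/1 0/1/0 0/1/1 1/0/0 1/0/1 1/1/0 1/1/1 2/1/0 2/1/1
claimed∖TSO = {2/0/0}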